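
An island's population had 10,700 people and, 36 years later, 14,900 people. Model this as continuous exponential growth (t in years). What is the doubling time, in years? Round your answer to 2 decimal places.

doubling time ≈ 75.36 years

r = ln(14900/10700) / 36 = ln(1.39252) / 36 ≈ 0.009198 per year
doubling time = ln 2 / |r| = 0.69315 / 0.009198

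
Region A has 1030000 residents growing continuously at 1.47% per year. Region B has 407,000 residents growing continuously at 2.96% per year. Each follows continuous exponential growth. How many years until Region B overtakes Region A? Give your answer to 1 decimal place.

1030000·e^(0.0147t) = 407000·e^(0.0296t)
1030000/407000 = e^((0.0296 − 0.0147)t) → ln(2.53071) = 0.0149·t
t = 0.9285 / 0.0149

t ≈ 62.3 years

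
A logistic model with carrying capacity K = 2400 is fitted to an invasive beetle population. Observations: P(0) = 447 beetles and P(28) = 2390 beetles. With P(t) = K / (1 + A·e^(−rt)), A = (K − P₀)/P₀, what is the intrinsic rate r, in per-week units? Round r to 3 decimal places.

A = (2400 − 447)/447 = 4.36913
2390 = 2400/(1 + 4.36913·e^(−r·28)) → e^(−28r) = (1.00418 − 1)/4.36913 = 0.000958
r = −ln(0.000958)/28 = 6.95103/28

r ≈ 0.248 per week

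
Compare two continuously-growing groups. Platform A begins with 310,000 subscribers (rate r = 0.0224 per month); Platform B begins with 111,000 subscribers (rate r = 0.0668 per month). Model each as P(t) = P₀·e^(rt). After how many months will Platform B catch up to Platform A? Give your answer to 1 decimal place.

310000·e^(0.0224t) = 111000·e^(0.0668t)
310000/111000 = e^((0.0668 − 0.0224)t) → ln(2.79279) = 0.0444·t
t = 1.02704 / 0.0444

t ≈ 23.1 months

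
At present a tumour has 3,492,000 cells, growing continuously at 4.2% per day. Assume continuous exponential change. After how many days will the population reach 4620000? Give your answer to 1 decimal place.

4620000 = 3492000 · e^(0.042·t)
t = ln(4620000/3492000) / 0.042 = ln(1.32302) / 0.042 = 0.27992 / 0.042

t ≈ 6.7 days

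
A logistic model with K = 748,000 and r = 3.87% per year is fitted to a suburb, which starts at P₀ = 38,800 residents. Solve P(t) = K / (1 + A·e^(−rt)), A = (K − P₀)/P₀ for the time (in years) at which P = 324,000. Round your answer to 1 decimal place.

A = (748000 − 38800)/38800 = 18.27835
324000 = 748000/(1 + 18.27835·e^(−0.0387t)) → 1 + 18.27835·e^(−0.0387t) = 2.30864
e^(−0.0387t) = 0.071595 → t = ln(13.96742)/0.0387 = 2.63673/0.0387

t ≈ 68.1 years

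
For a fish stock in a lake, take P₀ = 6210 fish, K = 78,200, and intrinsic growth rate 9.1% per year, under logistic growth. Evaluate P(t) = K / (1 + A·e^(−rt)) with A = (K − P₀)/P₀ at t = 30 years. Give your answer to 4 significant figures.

A = (78200 − 6210)/6210 = 11.59259
P(30) = 78200 / (1 + 11.59259·e^(−0.091·30)) = 78200 / (1 + 11.59259·0.065219)
= 78200 / 1.75606 ≈ 44531.49

≈ 44,530 fish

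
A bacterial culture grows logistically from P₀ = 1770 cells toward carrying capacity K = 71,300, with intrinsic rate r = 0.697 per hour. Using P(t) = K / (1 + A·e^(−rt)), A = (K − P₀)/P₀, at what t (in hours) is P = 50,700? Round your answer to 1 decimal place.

t ≈ 6.6 hours

A = (71300 − 1770)/1770 = 39.28249
50700 = 71300/(1 + 39.28249·e^(−0.697t)) → 1 + 39.28249·e^(−0.697t) = 1.40631
e^(−0.697t) = 0.010343 → t = ln(96.68068)/0.697 = 4.57141/0.697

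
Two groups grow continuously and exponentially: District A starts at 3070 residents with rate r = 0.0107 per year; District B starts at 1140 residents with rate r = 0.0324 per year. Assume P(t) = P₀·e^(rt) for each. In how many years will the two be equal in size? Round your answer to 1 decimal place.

3070·e^(0.0107t) = 1140·e^(0.0324t)
3070/1140 = e^((0.0324 − 0.0107)t) → ln(2.69298) = 0.0217·t
t = 0.99065 / 0.0217

t ≈ 45.7 years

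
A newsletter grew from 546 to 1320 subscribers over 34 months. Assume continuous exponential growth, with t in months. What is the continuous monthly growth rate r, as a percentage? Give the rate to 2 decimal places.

r ≈ 2.60% per month

1320 = 546 · e^(r·34)
e^(34r) = 1320/546 = 2.41758
r = ln(2.41758) / 34 = 0.88277 / 34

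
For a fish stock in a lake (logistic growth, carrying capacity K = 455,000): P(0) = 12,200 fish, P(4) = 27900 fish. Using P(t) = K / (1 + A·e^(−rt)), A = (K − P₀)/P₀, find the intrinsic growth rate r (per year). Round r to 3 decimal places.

r ≈ 0.216 per year

A = (455000 − 12200)/12200 = 36.29508
27900 = 455000/(1 + 36.29508·e^(−r·4)) → e^(−4r) = (16.30824 − 1)/36.29508 = 0.421772
r = −ln(0.421772)/4 = 0.86329/4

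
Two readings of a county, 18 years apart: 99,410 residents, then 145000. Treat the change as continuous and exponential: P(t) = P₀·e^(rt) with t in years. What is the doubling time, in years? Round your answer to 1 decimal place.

r = ln(145000/99410) / 18 = ln(1.45861) / 18 ≈ 0.020971 per year
doubling time = ln 2 / |r| = 0.69315 / 0.020971

doubling time ≈ 33.1 years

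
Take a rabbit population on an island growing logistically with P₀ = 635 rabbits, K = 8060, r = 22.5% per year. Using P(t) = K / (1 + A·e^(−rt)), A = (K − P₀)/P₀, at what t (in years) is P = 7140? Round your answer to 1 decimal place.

A = (8060 − 635)/635 = 11.69291
7140 = 8060/(1 + 11.69291·e^(−0.225t)) → 1 + 11.69291·e^(−0.225t) = 1.12885
e^(−0.225t) = 0.01102 → t = ln(90.74718)/0.225 = 4.50808/0.225

t ≈ 20.0 years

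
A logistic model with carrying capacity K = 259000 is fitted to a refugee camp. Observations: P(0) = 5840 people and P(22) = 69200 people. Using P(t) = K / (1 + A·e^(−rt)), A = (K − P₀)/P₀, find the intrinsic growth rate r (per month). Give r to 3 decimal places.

A = (259000 − 5840)/5840 = 43.34932
69200 = 259000/(1 + 43.34932·e^(−r·22)) → e^(−22r) = (3.74277 − 1)/43.34932 = 0.063271
r = −ln(0.063271)/22 = 2.76032/22

r ≈ 0.125 per month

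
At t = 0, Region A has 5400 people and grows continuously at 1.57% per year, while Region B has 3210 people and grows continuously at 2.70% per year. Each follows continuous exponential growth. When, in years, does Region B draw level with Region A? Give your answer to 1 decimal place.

t ≈ 46.0 years

5400·e^(0.0157t) = 3210·e^(0.027t)
5400/3210 = e^((0.027 − 0.0157)t) → ln(1.68224) = 0.0113·t
t = 0.52013 / 0.0113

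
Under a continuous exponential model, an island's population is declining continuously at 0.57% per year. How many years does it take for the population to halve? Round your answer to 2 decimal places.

half-life ≈ 121.60 years

half-life = ln(2) / |r| = 0.69315 / 0.0057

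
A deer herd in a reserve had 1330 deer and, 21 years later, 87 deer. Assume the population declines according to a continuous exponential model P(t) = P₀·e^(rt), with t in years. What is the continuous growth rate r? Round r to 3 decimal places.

r ≈ -0.130 per year

87 = 1330 · e^(r·21)
e^(21r) = 87/1330 = 0.06541
r = ln(0.06541) / 21 = -2.72703 / 21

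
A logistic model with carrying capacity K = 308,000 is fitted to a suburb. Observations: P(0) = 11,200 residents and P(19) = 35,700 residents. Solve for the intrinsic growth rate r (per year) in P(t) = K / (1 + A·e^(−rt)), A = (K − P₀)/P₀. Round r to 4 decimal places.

r ≈ 0.0655 per year

A = (308000 − 11200)/11200 = 26.5
35700 = 308000/(1 + 26.5·e^(−r·19)) → e^(−19r) = (8.62745 − 1)/26.5 = 0.287828
r = −ln(0.287828)/19 = 1.24539/19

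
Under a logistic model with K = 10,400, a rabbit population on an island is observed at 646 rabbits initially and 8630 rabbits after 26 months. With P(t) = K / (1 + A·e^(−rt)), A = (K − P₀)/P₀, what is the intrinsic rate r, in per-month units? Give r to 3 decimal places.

r ≈ 0.165 per month

A = (10400 − 646)/646 = 15.09907
8630 = 10400/(1 + 15.09907·e^(−r·26)) → e^(−26r) = (1.2051 − 1)/15.09907 = 0.013584
r = −ln(0.013584)/26 = 4.2989/26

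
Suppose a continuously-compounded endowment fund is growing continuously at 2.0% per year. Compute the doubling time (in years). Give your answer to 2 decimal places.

doubling time ≈ 34.66 years

doubling time = ln(2) / |r| = 0.69315 / 0.02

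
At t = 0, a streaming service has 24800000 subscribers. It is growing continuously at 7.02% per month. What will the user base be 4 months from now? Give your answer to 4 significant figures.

P(4) = 24800000 · e^(0.0702·4) = 24800000 · e^(0.2808)
= 24800000 · 1.32419 ≈ 32839880.74

≈ 32,840,000 subscribers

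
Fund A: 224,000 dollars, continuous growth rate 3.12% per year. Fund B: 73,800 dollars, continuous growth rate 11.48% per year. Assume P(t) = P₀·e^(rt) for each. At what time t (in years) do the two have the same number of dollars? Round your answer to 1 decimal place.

224000·e^(0.0312t) = 73800·e^(0.1148t)
224000/73800 = e^((0.1148 − 0.0312)t) → ln(3.03523) = 0.0836·t
t = 1.11029 / 0.0836

t ≈ 13.3 years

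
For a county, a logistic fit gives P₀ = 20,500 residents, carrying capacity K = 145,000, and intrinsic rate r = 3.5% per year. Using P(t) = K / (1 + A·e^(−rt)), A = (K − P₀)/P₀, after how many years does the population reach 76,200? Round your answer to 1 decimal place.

t ≈ 54.5 years

A = (145000 − 20500)/20500 = 6.07317
76200 = 145000/(1 + 6.07317·e^(−0.035t)) → 1 + 6.07317·e^(−0.035t) = 1.90289
e^(−0.035t) = 0.148668 → t = ln(6.72639)/0.035 = 1.90604/0.035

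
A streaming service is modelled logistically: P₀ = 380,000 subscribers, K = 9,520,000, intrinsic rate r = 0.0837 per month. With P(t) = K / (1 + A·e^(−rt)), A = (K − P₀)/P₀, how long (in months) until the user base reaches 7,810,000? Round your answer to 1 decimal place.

A = (9520000 − 380000)/380000 = 24.05263
7810000 = 9520000/(1 + 24.05263·e^(−0.0837t)) → 1 + 24.05263·e^(−0.0837t) = 1.21895
e^(−0.0837t) = 0.009103 → t = ln(109.85442)/0.0837 = 4.69916/0.0837

t ≈ 56.1 months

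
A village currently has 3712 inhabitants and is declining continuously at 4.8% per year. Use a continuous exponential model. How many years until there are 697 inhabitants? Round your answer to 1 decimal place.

t ≈ 34.8 years

697 = 3712 · e^(-0.048·t)
t = ln(697/3712) / -0.048 = ln(0.18777) / -0.048 = -1.67254 / -0.048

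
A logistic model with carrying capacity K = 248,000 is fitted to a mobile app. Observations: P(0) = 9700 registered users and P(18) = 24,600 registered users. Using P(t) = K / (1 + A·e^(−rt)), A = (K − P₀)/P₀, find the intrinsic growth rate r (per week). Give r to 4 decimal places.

r ≈ 0.0553 per week

A = (248000 − 9700)/9700 = 24.56701
24600 = 248000/(1 + 24.56701·e^(−r·18)) → e^(−18r) = (10.0813 − 1)/24.56701 = 0.369654
r = −ln(0.369654)/18 = 0.99519/18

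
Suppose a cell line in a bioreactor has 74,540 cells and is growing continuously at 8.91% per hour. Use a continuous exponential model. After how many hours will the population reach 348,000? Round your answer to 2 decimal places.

t ≈ 17.29 hours

348000 = 74540 · e^(0.0891·t)
t = ln(348000/74540) / 0.0891 = ln(4.66863) / 0.0891 = 1.54087 / 0.0891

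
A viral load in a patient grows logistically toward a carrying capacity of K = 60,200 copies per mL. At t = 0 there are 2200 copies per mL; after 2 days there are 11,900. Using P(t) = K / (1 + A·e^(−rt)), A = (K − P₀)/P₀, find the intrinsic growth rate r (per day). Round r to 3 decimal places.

A = (60200 − 2200)/2200 = 26.36364
11900 = 60200/(1 + 26.36364·e^(−r·2)) → e^(−2r) = (5.05882 − 1)/26.36364 = 0.153955
r = −ln(0.153955)/2 = 1.87109/2

r ≈ 0.936 per day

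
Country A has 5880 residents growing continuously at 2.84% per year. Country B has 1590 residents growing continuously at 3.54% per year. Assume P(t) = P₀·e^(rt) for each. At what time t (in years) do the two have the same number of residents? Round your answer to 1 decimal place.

t ≈ 186.8 years

5880·e^(0.0284t) = 1590·e^(0.0354t)
5880/1590 = e^((0.0354 − 0.0284)t) → ln(3.69811) = 0.007·t
t = 1.30782 / 0.007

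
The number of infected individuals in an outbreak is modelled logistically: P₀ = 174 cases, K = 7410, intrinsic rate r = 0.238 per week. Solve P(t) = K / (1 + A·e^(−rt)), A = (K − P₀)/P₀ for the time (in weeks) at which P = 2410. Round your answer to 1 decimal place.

t ≈ 12.6 weeks

A = (7410 − 174)/174 = 41.58621
2410 = 7410/(1 + 41.58621·e^(−0.238t)) → 1 + 41.58621·e^(−0.238t) = 3.07469
e^(−0.238t) = 0.049889 → t = ln(20.04455)/0.238 = 2.99796/0.238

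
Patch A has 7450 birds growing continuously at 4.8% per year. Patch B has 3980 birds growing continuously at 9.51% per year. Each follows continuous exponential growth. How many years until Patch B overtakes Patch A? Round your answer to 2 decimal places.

t ≈ 13.31 years

7450·e^(0.048t) = 3980·e^(0.0951t)
7450/3980 = e^((0.0951 − 0.048)t) → ln(1.87186) = 0.0471·t
t = 0.62693 / 0.0471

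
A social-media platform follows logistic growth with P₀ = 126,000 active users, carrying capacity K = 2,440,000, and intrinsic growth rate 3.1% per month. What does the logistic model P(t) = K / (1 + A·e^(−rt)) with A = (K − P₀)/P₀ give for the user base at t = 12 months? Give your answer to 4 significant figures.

≈ 178,600 active users

A = (2440000 − 126000)/126000 = 18.36508
P(12) = 2440000 / (1 + 18.36508·e^(−0.031·12)) = 2440000 / (1 + 18.36508·0.689354)
= 2440000 / 13.66005 ≈ 178623.13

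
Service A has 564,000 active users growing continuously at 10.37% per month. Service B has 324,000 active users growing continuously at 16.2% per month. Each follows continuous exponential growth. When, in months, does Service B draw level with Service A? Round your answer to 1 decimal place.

564000·e^(0.1037t) = 324000·e^(0.162t)
564000/324000 = e^((0.162 − 0.1037)t) → ln(1.74074) = 0.0583·t
t = 0.55431 / 0.0583

t ≈ 9.5 months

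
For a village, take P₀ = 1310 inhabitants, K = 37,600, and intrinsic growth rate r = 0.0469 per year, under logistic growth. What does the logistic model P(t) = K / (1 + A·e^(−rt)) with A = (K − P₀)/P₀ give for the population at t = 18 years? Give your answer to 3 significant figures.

≈ 2,910 inhabitants

A = (37600 − 1310)/1310 = 27.70229
P(18) = 37600 / (1 + 27.70229·e^(−0.0469·18)) = 37600 / (1 + 27.70229·0.429901)
= 37600 / 12.90925 ≈ 2912.64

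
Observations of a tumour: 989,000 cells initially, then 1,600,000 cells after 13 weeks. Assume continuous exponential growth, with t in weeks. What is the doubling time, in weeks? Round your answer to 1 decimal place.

doubling time ≈ 18.7 weeks

r = ln(1600000/989000) / 13 = ln(1.6178) / 13 ≈ 0.037005 per week
doubling time = ln 2 / |r| = 0.69315 / 0.037005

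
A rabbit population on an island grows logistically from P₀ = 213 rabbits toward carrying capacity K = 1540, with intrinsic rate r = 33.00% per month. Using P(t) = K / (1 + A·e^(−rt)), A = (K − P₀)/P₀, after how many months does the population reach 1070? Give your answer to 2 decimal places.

A = (1540 − 213)/213 = 6.23005
1070 = 1540/(1 + 6.23005·e^(−0.33t)) → 1 + 6.23005·e^(−0.33t) = 1.43925
e^(−0.33t) = 0.070505 → t = ln(14.1833)/0.33 = 2.65207/0.33

t ≈ 8.04 months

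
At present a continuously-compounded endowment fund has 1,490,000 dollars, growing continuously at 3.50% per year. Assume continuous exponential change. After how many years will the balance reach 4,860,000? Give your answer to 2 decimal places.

4860000 = 1490000 · e^(0.035·t)
t = ln(4860000/1490000) / 0.035 = ln(3.26174) / 0.035 = 1.18226 / 0.035

t ≈ 33.78 years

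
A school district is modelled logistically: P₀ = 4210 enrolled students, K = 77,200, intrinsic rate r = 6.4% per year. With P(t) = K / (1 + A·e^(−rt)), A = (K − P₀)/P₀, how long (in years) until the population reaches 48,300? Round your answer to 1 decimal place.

t ≈ 52.6 years

A = (77200 − 4210)/4210 = 17.33729
48300 = 77200/(1 + 17.33729·e^(−0.064t)) → 1 + 17.33729·e^(−0.064t) = 1.59834
e^(−0.064t) = 0.034512 → t = ln(28.97547)/0.064 = 3.36645/0.064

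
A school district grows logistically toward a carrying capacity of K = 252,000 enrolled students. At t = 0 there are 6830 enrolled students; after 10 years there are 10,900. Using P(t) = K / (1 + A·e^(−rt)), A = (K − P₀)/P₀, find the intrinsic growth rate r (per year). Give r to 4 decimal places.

r ≈ 0.0484 per year

A = (252000 − 6830)/6830 = 35.89605
10900 = 252000/(1 + 35.89605·e^(−r·10)) → e^(−10r) = (23.11927 − 1)/35.89605 = 0.616203
r = −ln(0.616203)/10 = 0.48418/10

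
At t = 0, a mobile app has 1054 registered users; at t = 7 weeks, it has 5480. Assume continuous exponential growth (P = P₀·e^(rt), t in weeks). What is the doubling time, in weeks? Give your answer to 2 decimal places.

doubling time ≈ 2.94 weeks

r = ln(5480/1054) / 7 = ln(5.19924) / 7 ≈ 0.235502 per week
doubling time = ln 2 / |r| = 0.69315 / 0.235502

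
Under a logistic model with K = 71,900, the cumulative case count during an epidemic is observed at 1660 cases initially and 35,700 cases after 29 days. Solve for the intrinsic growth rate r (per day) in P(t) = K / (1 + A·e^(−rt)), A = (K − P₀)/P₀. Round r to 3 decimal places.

A = (71900 − 1660)/1660 = 42.31325
35700 = 71900/(1 + 42.31325·e^(−r·29)) → e^(−29r) = (2.01401 − 1)/42.31325 = 0.023964
r = −ln(0.023964)/29 = 3.73119/29

r ≈ 0.129 per day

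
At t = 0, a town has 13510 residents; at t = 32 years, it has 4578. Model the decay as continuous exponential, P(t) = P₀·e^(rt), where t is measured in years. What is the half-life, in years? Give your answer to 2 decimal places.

half-life ≈ 20.50 years

r = ln(4578/13510) / 32 = ln(0.33886) / 32 ≈ -0.033818 per year
half-life = ln 2 / |r| = 0.69315 / 0.033818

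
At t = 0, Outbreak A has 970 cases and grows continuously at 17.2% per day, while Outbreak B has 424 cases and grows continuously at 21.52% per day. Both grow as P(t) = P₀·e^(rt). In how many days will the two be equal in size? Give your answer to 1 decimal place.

970·e^(0.172t) = 424·e^(0.2152t)
970/424 = e^((0.2152 − 0.172)t) → ln(2.28774) = 0.0432·t
t = 0.82756 / 0.0432

t ≈ 19.2 days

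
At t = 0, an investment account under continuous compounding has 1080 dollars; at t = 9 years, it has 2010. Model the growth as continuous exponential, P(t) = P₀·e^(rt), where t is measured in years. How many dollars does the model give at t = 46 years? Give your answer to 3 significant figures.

≈ 25,800 dollars

r = ln(2010/1080) / 9 ≈ 0.069019 per year
P(46) = 1080 · e^(0.069019·46) = 1080 · 23.92413 ≈ 25838.06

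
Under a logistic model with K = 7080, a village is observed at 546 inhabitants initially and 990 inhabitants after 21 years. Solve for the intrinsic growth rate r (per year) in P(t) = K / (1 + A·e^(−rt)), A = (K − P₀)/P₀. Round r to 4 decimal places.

A = (7080 − 546)/546 = 11.96703
990 = 7080/(1 + 11.96703·e^(−r·21)) → e^(−21r) = (7.15152 − 1)/11.96703 = 0.514038
r = −ln(0.514038)/21 = 0.66546/21

r ≈ 0.0317 per year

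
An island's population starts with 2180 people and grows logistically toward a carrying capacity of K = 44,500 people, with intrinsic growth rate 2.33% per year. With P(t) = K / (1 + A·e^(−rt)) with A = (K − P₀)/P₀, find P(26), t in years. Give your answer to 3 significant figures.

≈ 3,840 people

A = (44500 − 2180)/2180 = 19.41284
P(26) = 44500 / (1 + 19.41284·e^(−0.0233·26)) = 44500 / (1 + 19.41284·0.545638)
= 44500 / 11.59238 ≈ 3838.73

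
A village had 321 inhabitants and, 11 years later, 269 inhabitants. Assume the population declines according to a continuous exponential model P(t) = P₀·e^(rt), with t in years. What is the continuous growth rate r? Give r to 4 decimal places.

r ≈ -0.0161 per year

269 = 321 · e^(r·11)
e^(11r) = 269/321 = 0.83801
r = ln(0.83801) / 11 = -0.17673 / 11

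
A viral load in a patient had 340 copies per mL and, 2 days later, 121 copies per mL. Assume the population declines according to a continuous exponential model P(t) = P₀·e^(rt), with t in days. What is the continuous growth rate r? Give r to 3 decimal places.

r ≈ -0.517 per day

121 = 340 · e^(r·2)
e^(2r) = 121/340 = 0.35588
r = ln(0.35588) / 2 = -1.03316 / 2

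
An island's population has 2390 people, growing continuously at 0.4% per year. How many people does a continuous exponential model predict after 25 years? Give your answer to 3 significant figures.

P(25) = 2390 · e^(0.004·25) = 2390 · e^(0.1)
= 2390 · 1.10517 ≈ 2641.36

≈ 2,640 people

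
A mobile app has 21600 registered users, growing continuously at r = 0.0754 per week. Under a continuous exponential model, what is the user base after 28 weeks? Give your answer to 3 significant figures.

P(28) = 21600 · e^(0.0754·28) = 21600 · e^(2.1112)
= 21600 · 8.25815 ≈ 178375.93

≈ 178,000 registered users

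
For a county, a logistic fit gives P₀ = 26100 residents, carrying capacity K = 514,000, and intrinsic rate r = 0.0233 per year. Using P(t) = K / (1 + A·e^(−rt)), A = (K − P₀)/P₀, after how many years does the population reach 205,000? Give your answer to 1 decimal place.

t ≈ 108.1 years

A = (514000 − 26100)/26100 = 18.69349
205000 = 514000/(1 + 18.69349·e^(−0.0233t)) → 1 + 18.69349·e^(−0.0233t) = 2.50732
e^(−0.0233t) = 0.080633 → t = ln(12.40183)/0.0233 = 2.51784/0.0233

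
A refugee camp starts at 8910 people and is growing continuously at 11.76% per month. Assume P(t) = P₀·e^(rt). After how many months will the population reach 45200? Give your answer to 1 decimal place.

t ≈ 13.8 months

45200 = 8910 · e^(0.1176·t)
t = ln(45200/8910) / 0.1176 = ln(5.07295) / 0.1176 = 1.62392 / 0.1176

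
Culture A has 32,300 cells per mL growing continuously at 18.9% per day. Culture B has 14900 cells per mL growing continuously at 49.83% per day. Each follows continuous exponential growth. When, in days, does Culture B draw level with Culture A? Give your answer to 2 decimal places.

t ≈ 2.50 days

32300·e^(0.189t) = 14900·e^(0.4983t)
32300/14900 = e^((0.4983 − 0.189)t) → ln(2.16779) = 0.3093·t
t = 0.77371 / 0.3093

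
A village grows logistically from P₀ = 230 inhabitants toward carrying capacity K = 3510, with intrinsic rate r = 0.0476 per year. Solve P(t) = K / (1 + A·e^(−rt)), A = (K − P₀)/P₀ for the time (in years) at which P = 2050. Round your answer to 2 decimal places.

t ≈ 62.96 years

A = (3510 − 230)/230 = 14.26087
2050 = 3510/(1 + 14.26087·e^(−0.0476t)) → 1 + 14.26087·e^(−0.0476t) = 1.7122
e^(−0.0476t) = 0.049941 → t = ln(20.02382)/0.0476 = 2.99692/0.0476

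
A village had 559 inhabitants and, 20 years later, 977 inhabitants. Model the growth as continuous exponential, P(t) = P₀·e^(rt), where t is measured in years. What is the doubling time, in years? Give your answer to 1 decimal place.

doubling time ≈ 24.8 years

r = ln(977/559) / 20 = ln(1.74776) / 20 ≈ 0.027917 per year
doubling time = ln 2 / |r| = 0.69315 / 0.027917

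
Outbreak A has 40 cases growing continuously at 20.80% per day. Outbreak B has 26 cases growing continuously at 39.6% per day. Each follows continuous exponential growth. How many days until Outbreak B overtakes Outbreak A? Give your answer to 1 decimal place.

t ≈ 2.3 days

40·e^(0.208t) = 26·e^(0.396t)
40/26 = e^((0.396 − 0.208)t) → ln(1.53846) = 0.188·t
t = 0.43078 / 0.188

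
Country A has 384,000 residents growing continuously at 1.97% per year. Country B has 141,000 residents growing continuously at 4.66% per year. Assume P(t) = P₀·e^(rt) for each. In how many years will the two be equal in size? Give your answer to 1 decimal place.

384000·e^(0.0197t) = 141000·e^(0.0466t)
384000/141000 = e^((0.0466 − 0.0197)t) → ln(2.7234) = 0.0269·t
t = 1.00188 / 0.0269

t ≈ 37.2 years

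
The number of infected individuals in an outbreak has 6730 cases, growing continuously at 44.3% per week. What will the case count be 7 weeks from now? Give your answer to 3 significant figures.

P(7) = 6730 · e^(0.443·7) = 6730 · e^(3.101)
= 6730 · 22.22016 ≈ 149541.68

≈ 150,000 cases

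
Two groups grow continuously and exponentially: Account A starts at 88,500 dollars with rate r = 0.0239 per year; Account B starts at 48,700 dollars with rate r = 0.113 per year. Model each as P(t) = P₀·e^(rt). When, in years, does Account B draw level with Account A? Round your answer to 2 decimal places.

88500·e^(0.0239t) = 48700·e^(0.113t)
88500/48700 = e^((0.113 − 0.0239)t) → ln(1.81725) = 0.0891·t
t = 0.59732 / 0.0891

t ≈ 6.70 years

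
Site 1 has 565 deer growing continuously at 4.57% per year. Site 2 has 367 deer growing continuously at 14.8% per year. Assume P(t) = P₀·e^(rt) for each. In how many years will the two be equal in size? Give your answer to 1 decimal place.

t ≈ 4.2 years

565·e^(0.0457t) = 367·e^(0.148t)
565/367 = e^((0.148 − 0.0457)t) → ln(1.53951) = 0.1023·t
t = 0.43146 / 0.1023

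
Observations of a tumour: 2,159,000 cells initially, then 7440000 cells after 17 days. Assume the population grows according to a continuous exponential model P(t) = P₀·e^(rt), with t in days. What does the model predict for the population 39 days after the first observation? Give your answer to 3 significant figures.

≈ 36,900,000 cells

r = ln(7440000/2159000) / 17 ≈ 0.072778 per day
P(39) = 2159000 · e^(0.072778·39) = 2159000 · 17.0874 ≈ 36891694.97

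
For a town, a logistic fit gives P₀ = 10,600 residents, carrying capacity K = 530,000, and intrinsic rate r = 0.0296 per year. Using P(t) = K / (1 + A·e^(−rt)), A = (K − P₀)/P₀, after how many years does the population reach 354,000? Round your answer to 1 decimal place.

A = (530000 − 10600)/10600 = 49
354000 = 530000/(1 + 49·e^(−0.0296t)) → 1 + 49·e^(−0.0296t) = 1.49718
e^(−0.0296t) = 0.010146 → t = ln(98.55682)/0.0296 = 4.59063/0.0296

t ≈ 155.1 years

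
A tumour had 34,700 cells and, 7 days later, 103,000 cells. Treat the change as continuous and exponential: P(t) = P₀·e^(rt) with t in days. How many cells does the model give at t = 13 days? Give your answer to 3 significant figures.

≈ 262,000 cells

r = ln(103000/34700) / 7 ≈ 0.155427 per day
P(13) = 34700 · e^(0.155427·13) = 34700 · 7.54248 ≈ 261724.19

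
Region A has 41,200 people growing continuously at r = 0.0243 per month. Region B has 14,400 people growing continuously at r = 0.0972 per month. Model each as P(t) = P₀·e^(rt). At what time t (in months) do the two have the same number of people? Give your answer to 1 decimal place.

t ≈ 14.4 months

41200·e^(0.0243t) = 14400·e^(0.0972t)
41200/14400 = e^((0.0972 − 0.0243)t) → ln(2.86111) = 0.0729·t
t = 1.05121 / 0.0729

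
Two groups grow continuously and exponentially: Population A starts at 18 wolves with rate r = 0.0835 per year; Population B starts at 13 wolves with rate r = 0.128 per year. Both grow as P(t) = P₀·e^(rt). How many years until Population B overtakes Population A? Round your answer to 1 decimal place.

18·e^(0.0835t) = 13·e^(0.128t)
18/13 = e^((0.128 − 0.0835)t) → ln(1.38462) = 0.0445·t
t = 0.32542 / 0.0445

t ≈ 7.3 years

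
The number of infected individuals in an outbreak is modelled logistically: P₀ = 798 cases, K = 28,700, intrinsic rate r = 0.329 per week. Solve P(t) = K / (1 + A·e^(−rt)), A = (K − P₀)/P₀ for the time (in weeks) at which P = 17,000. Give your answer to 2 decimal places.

A = (28700 − 798)/798 = 34.96491
17000 = 28700/(1 + 34.96491·e^(−0.329t)) → 1 + 34.96491·e^(−0.329t) = 1.68824
e^(−0.329t) = 0.019684 → t = ln(50.80372)/0.329 = 3.92797/0.329

t ≈ 11.94 weeks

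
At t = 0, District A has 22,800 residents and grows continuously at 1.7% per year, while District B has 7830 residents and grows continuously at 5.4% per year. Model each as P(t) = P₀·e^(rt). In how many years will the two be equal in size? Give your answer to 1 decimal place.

t ≈ 28.9 years

22800·e^(0.017t) = 7830·e^(0.054t)
22800/7830 = e^((0.054 − 0.017)t) → ln(2.91188) = 0.037·t
t = 1.0688 / 0.037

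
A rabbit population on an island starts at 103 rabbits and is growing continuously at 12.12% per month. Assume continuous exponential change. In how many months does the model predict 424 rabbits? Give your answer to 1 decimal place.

424 = 103 · e^(0.1212·t)
t = ln(424/103) / 0.1212 = ln(4.1165) / 0.1212 = 1.415 / 0.1212

t ≈ 11.7 months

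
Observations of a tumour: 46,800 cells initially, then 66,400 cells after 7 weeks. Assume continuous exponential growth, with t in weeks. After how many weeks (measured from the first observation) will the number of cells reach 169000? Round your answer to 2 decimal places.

t ≈ 25.69 weeks

r = ln(66400/46800) / 7 ≈ 0.049973 per week
t = ln(169000/46800) / r = 1.28402 / 0.049973 ≈ 25.694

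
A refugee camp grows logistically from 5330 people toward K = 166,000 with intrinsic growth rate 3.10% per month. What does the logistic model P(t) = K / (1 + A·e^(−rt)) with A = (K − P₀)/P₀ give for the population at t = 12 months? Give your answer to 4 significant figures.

≈ 7,622 people

A = (166000 − 5330)/5330 = 30.14447
P(12) = 166000 / (1 + 30.14447·e^(−0.031·12)) = 166000 / (1 + 30.14447·0.689354)
= 166000 / 21.78022 ≈ 7621.6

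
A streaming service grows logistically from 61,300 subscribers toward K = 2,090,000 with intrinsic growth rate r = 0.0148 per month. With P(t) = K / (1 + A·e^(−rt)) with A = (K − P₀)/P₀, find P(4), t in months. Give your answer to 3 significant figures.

≈ 64,900 subscribers

A = (2090000 − 61300)/61300 = 33.09462
P(4) = 2090000 / (1 + 33.09462·e^(−0.0148·4)) = 2090000 / (1 + 33.09462·0.942518)
= 2090000 / 32.19228 ≈ 64922.4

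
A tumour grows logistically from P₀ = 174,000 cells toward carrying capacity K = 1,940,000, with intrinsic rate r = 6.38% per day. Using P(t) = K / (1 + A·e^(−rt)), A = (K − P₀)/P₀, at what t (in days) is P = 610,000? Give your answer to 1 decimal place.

t ≈ 24.1 days

A = (1940000 − 174000)/174000 = 10.14943
610000 = 1940000/(1 + 10.14943·e^(−0.0638t)) → 1 + 10.14943·e^(−0.0638t) = 3.18033
e^(−0.0638t) = 0.214823 → t = ln(4.655)/0.0638 = 1.53794/0.0638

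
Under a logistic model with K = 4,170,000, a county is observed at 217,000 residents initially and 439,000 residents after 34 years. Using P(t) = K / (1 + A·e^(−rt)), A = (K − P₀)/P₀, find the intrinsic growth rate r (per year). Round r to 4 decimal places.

r ≈ 0.0224 per year

A = (4170000 − 217000)/217000 = 18.21659
439000 = 4170000/(1 + 18.21659·e^(−r·34)) → e^(−34r) = (9.49886 − 1)/18.21659 = 0.466545
r = −ln(0.466545)/34 = 0.7624/34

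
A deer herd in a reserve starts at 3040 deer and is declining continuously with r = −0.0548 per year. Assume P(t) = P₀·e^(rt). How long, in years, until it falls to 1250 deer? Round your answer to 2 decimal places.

1250 = 3040 · e^(-0.0548·t)
t = ln(1250/3040) / -0.0548 = ln(0.41118) / -0.0548 = -0.88871 / -0.0548

t ≈ 16.22 years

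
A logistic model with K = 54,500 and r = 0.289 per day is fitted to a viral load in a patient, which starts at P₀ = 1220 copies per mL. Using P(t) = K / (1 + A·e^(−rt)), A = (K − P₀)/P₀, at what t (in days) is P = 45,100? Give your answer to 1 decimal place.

A = (54500 − 1220)/1220 = 43.67213
45100 = 54500/(1 + 43.67213·e^(−0.289t)) → 1 + 43.67213·e^(−0.289t) = 1.20843
e^(−0.289t) = 0.004773 → t = ln(209.53331)/0.289 = 5.34488/0.289

t ≈ 18.5 days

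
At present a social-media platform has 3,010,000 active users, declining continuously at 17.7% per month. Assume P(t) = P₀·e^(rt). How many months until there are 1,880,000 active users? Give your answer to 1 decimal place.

t ≈ 2.7 months

1880000 = 3010000 · e^(-0.177·t)
t = ln(1880000/3010000) / -0.177 = ln(0.62458) / -0.177 = -0.47067 / -0.177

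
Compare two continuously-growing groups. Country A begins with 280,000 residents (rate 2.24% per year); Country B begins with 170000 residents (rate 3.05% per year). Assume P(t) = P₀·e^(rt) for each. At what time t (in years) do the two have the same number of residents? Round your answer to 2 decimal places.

280000·e^(0.0224t) = 170000·e^(0.0305t)
280000/170000 = e^((0.0305 − 0.0224)t) → ln(1.64706) = 0.0081·t
t = 0.49899 / 0.0081

t ≈ 61.60 years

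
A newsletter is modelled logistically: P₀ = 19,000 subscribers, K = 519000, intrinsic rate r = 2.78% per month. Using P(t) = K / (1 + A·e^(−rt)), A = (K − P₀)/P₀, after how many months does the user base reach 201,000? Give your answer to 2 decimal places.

A = (519000 − 19000)/19000 = 26.31579
201000 = 519000/(1 + 26.31579·e^(−0.0278t)) → 1 + 26.31579·e^(−0.0278t) = 2.58209
e^(−0.0278t) = 0.060119 → t = ln(16.63357)/0.0278 = 2.81142/0.0278

t ≈ 101.13 months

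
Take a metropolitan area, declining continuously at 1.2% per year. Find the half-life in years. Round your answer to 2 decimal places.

half-life ≈ 57.76 years

half-life = ln(2) / |r| = 0.69315 / 0.012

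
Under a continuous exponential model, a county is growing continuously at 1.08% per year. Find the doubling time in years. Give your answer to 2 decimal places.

doubling time = ln(2) / |r| = 0.69315 / 0.0108

doubling time ≈ 64.18 years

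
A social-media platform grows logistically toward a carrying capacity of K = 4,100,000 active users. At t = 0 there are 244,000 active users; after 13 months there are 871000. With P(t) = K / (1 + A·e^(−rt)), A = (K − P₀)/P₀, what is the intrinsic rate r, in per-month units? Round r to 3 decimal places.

r ≈ 0.112 per month

A = (4100000 − 244000)/244000 = 15.80328
871000 = 4100000/(1 + 15.80328·e^(−r·13)) → e^(−13r) = (4.70723 − 1)/15.80328 = 0.234586
r = −ln(0.234586)/13 = 1.44993/13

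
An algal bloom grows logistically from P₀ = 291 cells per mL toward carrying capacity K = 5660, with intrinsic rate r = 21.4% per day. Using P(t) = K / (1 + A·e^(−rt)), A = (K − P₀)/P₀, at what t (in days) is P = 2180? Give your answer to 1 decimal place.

A = (5660 − 291)/291 = 18.45017
2180 = 5660/(1 + 18.45017·e^(−0.214t)) → 1 + 18.45017·e^(−0.214t) = 2.59633
e^(−0.214t) = 0.086521 → t = ln(11.55787)/0.214 = 2.44737/0.214

t ≈ 11.4 days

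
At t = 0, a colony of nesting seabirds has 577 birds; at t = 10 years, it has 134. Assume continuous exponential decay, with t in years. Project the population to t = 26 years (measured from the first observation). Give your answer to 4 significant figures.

≈ 12.96 birds

r = ln(134/577) / 10 ≈ -0.146 per year
P(26) = 577 · e^(-0.146·26) = 577 · 0.02246 ≈ 12.96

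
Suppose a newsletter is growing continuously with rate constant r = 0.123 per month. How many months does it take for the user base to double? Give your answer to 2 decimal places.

doubling time ≈ 5.64 months

doubling time = ln(2) / |r| = 0.69315 / 0.123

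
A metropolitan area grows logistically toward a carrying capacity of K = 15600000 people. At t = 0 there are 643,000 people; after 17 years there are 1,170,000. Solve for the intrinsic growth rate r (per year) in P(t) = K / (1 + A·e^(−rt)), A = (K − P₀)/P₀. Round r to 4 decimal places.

r ≈ 0.0373 per year

A = (15600000 − 643000)/643000 = 23.26128
1170000 = 15600000/(1 + 23.26128·e^(−r·17)) → e^(−17r) = (13.33333 − 1)/23.26128 = 0.530209
r = −ln(0.530209)/17 = 0.63448/17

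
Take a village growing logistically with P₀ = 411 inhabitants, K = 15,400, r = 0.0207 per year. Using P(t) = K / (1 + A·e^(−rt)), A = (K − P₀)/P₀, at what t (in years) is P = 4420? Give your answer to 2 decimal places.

t ≈ 129.78 years

A = (15400 − 411)/411 = 36.46959
4420 = 15400/(1 + 36.46959·e^(−0.0207t)) → 1 + 36.46959·e^(−0.0207t) = 3.48416
e^(−0.0207t) = 0.068116 → t = ln(14.68084)/0.0207 = 2.68654/0.0207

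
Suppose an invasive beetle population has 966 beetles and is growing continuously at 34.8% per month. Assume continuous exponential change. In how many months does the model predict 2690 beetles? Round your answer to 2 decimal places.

2690 = 966 · e^(0.348·t)
t = ln(2690/966) / 0.348 = ln(2.78468) / 0.348 = 1.02413 / 0.348

t ≈ 2.94 months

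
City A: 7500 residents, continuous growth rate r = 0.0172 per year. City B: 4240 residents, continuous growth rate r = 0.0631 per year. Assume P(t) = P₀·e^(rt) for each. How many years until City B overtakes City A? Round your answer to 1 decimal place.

t ≈ 12.4 years

7500·e^(0.0172t) = 4240·e^(0.0631t)
7500/4240 = e^((0.0631 − 0.0172)t) → ln(1.76887) = 0.0459·t
t = 0.57034 / 0.0459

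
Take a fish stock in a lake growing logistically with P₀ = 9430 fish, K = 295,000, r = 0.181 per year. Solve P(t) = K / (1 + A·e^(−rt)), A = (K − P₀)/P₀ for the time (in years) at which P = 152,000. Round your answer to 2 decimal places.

t ≈ 19.18 years

A = (295000 − 9430)/9430 = 30.28314
152000 = 295000/(1 + 30.28314·e^(−0.181t)) → 1 + 30.28314·e^(−0.181t) = 1.94079
e^(−0.181t) = 0.031066 → t = ln(32.18907)/0.181 = 3.47163/0.181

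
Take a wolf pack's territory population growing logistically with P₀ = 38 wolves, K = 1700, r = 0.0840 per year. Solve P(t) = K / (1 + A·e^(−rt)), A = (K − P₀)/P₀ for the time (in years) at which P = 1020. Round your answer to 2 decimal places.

A = (1700 − 38)/38 = 43.73684
1020 = 1700/(1 + 43.73684·e^(−0.084t)) → 1 + 43.73684·e^(−0.084t) = 1.66667
e^(−0.084t) = 0.015243 → t = ln(65.60526)/0.084 = 4.18366/0.084

t ≈ 49.81 years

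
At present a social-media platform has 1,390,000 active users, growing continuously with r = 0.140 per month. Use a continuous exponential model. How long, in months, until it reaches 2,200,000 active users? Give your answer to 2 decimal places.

2200000 = 1390000 · e^(0.14·t)
t = ln(2200000/1390000) / 0.14 = ln(1.58273) / 0.14 = 0.45915 / 0.14

t ≈ 3.28 months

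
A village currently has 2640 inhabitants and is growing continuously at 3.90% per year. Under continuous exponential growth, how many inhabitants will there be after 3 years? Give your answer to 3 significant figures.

≈ 2,970 inhabitants

P(3) = 2640 · e^(0.039·3) = 2640 · e^(0.117)
= 2640 · 1.12412 ≈ 2967.68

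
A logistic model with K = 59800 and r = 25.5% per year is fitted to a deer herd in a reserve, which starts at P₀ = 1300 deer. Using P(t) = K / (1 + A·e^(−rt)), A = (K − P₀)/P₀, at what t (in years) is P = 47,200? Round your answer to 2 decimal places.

A = (59800 − 1300)/1300 = 45
47200 = 59800/(1 + 45·e^(−0.255t)) → 1 + 45·e^(−0.255t) = 1.26695
e^(−0.255t) = 0.005932 → t = ln(168.57143)/0.255 = 5.12736/0.255

t ≈ 20.11 years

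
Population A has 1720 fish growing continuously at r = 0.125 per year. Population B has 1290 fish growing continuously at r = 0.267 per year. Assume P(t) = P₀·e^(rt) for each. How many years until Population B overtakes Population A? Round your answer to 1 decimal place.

t ≈ 2.0 years

1720·e^(0.125t) = 1290·e^(0.267t)
1720/1290 = e^((0.267 − 0.125)t) → ln(1.33333) = 0.142·t
t = 0.28768 / 0.142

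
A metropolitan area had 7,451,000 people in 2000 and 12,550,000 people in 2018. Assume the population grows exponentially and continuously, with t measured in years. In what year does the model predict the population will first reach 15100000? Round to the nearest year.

year 2024

r = ln(12550000/7451000) / 18 = 0.52137/18 ≈ 0.028965 per year
t = ln(15100000/7451000) / r = 0.70635/0.028965 ≈ 24.39 years after 2000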